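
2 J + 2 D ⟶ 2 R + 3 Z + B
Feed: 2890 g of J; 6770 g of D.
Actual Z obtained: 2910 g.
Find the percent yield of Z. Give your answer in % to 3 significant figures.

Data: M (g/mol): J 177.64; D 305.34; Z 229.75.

51.9 %

n(J) = 2890 / 177.64 = 16.27 mol
n(D) = 6770 / 305.34 = 22.17 mol
n/ν for J = 16.27/2 = 8.135
n/ν for D = 22.17/2 = 11.09
Smallest n/ν is J → limiting reagent.
theoretical n(Z) = (3/2) × 16.27 = 24.41 mol → 5608 g
% yield = 2910 / 5608 × 100 = 51.89 %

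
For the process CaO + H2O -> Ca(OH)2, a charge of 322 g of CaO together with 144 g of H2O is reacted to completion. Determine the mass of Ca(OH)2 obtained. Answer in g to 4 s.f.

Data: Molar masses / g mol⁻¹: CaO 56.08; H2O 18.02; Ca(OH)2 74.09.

425.4 g

n(CaO) = 322.0 / 56.08 = 5.742 mol
n(H2O) = 144.0 / 18.02 = 7.991 mol
n/ν for CaO = 5.742/1 = 5.742
n/ν for H2O = 7.991/1 = 7.991
Smallest n/ν is CaO → limiting reagent.
n(Ca(OH)2) = (1/1) × 5.742 = 5.742 mol
mass = 5.742 × 74.09 = 425.4 g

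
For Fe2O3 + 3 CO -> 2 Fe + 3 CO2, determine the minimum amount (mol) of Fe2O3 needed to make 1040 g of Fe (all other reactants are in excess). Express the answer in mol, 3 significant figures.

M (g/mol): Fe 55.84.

n(Fe) = 1040 / 55.84 = 18.62 mol
n(Fe2O3) = (1/2) × 18.62 = 9.310 mol

9.31 mol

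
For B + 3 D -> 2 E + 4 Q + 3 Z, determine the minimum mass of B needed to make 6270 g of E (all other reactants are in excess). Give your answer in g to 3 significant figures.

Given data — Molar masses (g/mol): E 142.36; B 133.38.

2940 g

n(E) = 6270 / 142.36 = 44.04 mol
n(B) = (1/2) × 44.04 = 22.02 mol
mass = 22.02 × 133.38 = 2937 g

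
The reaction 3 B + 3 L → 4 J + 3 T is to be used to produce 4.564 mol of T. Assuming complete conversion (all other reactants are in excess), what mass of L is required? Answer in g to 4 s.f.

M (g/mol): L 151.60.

n(T) = 4.564 mol
n(L) = (3/3) × 4.564 = 4.564 mol
mass = 4.564 × 151.60 = 691.9 g

691.9 g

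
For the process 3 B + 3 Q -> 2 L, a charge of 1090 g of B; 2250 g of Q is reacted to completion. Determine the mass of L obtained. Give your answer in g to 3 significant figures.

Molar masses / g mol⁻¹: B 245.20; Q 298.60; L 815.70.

n(B) = 1090 / 245.20 = 4.445 mol
n(Q) = 2250 / 298.60 = 7.535 mol
n/ν → B: 1.482, Q: 2.512; B is limiting.
n(L) = (2/3) × 4.445 = 2.963 mol
mass = 2.963 × 815.70 = 2417 g

2420 g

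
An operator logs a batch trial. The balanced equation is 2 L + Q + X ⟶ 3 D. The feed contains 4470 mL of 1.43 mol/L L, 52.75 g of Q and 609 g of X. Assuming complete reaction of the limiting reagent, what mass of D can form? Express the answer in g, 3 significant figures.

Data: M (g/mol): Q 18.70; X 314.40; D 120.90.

703 g

n(L) = 1.43 × 4470/1000 = 6.392 mol
n(Q) = 52.75 / 18.70 = 2.821 mol
n(X) = 609.0 / 314.40 = 1.937 mol
n/ν → L: 3.196, Q: 2.821, X: 1.937; X is limiting.
n(D) = (3/1) × 1.937 = 5.811 mol
mass = 5.811 × 120.90 = 702.5 g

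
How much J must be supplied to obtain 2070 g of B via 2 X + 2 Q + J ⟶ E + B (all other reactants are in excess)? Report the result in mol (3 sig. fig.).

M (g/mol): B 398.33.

n(B) = 2070 / 398.33 = 5.197 mol
n(J) = (1/1) × 5.197 = 5.197 mol

5.20 mol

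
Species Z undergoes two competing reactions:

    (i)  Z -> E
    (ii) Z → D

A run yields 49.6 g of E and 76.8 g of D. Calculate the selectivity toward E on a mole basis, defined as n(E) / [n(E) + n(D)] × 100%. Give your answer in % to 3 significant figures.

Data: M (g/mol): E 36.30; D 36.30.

39.2 %

n(E) = 49.6 / 36.30 = 1.366 mol
n(D) = 76.8 / 36.30 = 2.116 mol
selectivity = 1.366/(1.366+2.116) × 100 = 39.23 %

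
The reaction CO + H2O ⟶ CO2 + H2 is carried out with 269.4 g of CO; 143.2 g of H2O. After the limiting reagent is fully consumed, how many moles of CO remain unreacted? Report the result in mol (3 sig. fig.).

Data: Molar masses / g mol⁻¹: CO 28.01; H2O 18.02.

n(CO) = 269.4 / 28.01 = 9.618 mol
n(H2O) = 143.2 / 18.02 = 7.947 mol
n/ν → CO: 9.618, H2O: 7.947; H2O is limiting.
CO consumed = (1/1) × 7.947 = 7.947 mol
CO remaining = 9.618 − 7.947 = 1.671 mol

1.67 mol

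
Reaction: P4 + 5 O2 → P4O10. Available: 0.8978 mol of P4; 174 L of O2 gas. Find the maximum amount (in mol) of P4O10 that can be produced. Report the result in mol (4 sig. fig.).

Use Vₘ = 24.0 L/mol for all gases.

n(P4) = 0.8978 mol
n(O2) = 174.0 / 24.0 = 7.250 mol
n/ν for P4 = 0.8978/1 = 0.8978
n/ν for O2 = 7.250/5 = 1.450
Smallest n/ν is P4 → limiting reagent.
n(P4O10) = (1/1) × 0.8978 = 0.8978 mol

0.8978 mol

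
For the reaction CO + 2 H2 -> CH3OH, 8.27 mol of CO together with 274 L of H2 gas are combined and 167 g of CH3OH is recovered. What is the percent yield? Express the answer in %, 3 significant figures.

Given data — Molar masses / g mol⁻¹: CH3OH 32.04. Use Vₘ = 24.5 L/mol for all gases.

93.2 %

n(CO) = 8.270 mol
n(H2) = 274.0 / 24.5 = 11.18 mol
n/ν → CO: 8.270, H2: 5.590; H2 is limiting.
theoretical n(CH3OH) = (1/2) × 11.18 = 5.590 mol → 179.1 g
% yield = 167 / 179.1 × 100 = 93.24 %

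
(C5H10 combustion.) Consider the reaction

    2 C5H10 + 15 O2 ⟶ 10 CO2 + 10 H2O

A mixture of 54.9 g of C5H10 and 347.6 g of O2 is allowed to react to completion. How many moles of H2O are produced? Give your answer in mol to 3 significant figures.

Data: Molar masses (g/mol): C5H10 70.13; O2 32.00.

3.91 mol

n(C5H10) = 54.90 / 70.13 = 0.7828 mol
n(O2) = 347.6 / 32.00 = 10.86 mol
n/ν for C5H10 = 0.7828/2 = 0.3914
n/ν for O2 = 10.86/15 = 0.7240
Smallest n/ν is C5H10 → limiting reagent.
n(H2O) = (10/2) × 0.7828 = 3.914 mol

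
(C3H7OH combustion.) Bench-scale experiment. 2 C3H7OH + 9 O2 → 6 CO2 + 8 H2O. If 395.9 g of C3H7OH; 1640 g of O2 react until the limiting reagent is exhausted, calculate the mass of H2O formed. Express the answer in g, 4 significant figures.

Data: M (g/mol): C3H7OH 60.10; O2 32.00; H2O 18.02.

n(C3H7OH) = 395.9 / 60.10 = 6.587 mol
n(O2) = 1640 / 32.00 = 51.25 mol
n/ν for C3H7OH = 6.587/2 = 3.294
n/ν for O2 = 51.25/9 = 5.694
Smallest n/ν is C3H7OH → limiting reagent.
n(H2O) = (8/2) × 6.587 = 26.35 mol
mass = 26.35 × 18.02 = 474.8 g

474.8 g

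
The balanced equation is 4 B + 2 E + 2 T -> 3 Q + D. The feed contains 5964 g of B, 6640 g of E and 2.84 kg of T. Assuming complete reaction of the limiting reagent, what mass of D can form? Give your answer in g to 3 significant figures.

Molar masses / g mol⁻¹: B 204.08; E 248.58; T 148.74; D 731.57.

5340 g

n(B) = 5964 / 204.08 = 29.22 mol
n(E) = 6640 / 248.58 = 26.71 mol
n(T) = 2.840×1000 / 148.74 = 19.09 mol
n/ν → B: 7.305, E: 13.36, T: 9.545; B is limiting.
n(D) = (1/4) × 29.22 = 7.305 mol
mass = 7.305 × 731.57 = 5344 g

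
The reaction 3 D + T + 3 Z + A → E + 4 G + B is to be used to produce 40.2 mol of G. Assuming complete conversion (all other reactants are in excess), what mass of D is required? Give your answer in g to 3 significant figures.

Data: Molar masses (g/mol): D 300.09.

9050 g

n(G) = 40.20 mol
n(D) = (3/4) × 40.20 = 30.15 mol
mass = 30.15 × 300.09 = 9048 g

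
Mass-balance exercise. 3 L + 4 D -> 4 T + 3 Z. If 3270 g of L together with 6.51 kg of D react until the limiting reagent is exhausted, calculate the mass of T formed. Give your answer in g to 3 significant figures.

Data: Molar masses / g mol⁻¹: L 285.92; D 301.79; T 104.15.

n(L) = 3270 / 285.92 = 11.44 mol
n(D) = 6.510×1000 / 301.79 = 21.57 mol
n/ν → L: 3.813, D: 5.393; L is limiting.
n(T) = (4/3) × 11.44 = 15.25 mol
mass = 15.25 × 104.15 = 1588 g

1590 g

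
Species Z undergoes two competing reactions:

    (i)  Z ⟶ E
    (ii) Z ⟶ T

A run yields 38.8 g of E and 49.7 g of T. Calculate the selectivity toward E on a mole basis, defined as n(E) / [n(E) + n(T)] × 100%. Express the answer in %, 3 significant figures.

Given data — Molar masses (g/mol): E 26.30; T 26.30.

n(E) = 38.8 / 26.30 = 1.475 mol
n(T) = 49.7 / 26.30 = 1.890 mol
selectivity = 1.475/(1.475+1.890) × 100 = 43.83 %

43.8 %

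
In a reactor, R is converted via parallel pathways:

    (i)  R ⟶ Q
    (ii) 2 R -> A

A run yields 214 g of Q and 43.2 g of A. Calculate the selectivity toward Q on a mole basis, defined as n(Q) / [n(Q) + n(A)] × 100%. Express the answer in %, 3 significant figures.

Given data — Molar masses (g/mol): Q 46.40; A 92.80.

n(Q) = 214 / 46.40 = 4.612 mol
n(A) = 43.2 / 92.80 = 0.4655 mol
selectivity = 4.612/(4.612+0.4655) × 100 = 90.83 %

90.8 %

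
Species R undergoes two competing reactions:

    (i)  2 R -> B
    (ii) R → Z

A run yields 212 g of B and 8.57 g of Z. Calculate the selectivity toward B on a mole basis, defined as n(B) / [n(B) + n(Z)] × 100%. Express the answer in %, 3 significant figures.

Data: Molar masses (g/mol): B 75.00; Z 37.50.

n(B) = 212 / 75.00 = 2.827 mol
n(Z) = 8.57 / 37.50 = 0.2285 mol
selectivity = 2.827/(2.827+0.2285) × 100 = 92.52 %

92.5 %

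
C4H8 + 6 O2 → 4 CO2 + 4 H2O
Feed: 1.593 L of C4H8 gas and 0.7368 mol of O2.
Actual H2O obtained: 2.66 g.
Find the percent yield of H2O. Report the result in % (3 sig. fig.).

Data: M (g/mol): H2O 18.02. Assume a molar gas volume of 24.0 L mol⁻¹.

55.6 %

n(C4H8) = 1.593 / 24.0 = 0.06638 mol
n(O2) = 0.7368 mol
n/ν → C4H8: 0.06638, O2: 0.1228; C4H8 is limiting.
theoretical n(H2O) = (4/1) × 0.06638 = 0.2655 mol → 4.784 g
% yield = 2.66 / 4.784 × 100 = 55.60 %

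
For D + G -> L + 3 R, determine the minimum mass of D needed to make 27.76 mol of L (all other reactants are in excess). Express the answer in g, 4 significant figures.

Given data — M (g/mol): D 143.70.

n(L) = 27.76 mol
n(D) = (1/1) × 27.76 = 27.76 mol
mass = 27.76 × 143.70 = 3989 g

3989 g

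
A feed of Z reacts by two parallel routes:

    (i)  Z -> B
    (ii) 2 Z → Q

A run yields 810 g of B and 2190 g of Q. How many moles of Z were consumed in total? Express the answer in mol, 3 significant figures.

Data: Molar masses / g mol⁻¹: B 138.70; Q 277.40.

21.6 mol

n(B) = 810 / 138.70 = 5.840 mol
n(Q) = 2190 / 277.40 = 7.895 mol
n(Z) via (i) = (1/1)×5.840 = 5.840 mol
n(Z) via (ii) = (2/1)×7.895 = 15.79 mol
total n(Z) = 5.840 + 15.79 = 21.63 mol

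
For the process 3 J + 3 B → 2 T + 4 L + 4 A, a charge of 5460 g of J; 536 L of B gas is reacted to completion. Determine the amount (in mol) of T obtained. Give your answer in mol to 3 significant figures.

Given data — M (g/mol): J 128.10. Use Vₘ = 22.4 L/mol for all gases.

n(J) = 5460 / 128.10 = 42.62 mol
n(B) = 536.0 / 22.4 = 23.93 mol
n/ν for J = 42.62/3 = 14.21
n/ν for B = 23.93/3 = 7.977
Smallest n/ν is B → limiting reagent.
n(T) = (2/3) × 23.93 = 15.95 mol

16.0 mol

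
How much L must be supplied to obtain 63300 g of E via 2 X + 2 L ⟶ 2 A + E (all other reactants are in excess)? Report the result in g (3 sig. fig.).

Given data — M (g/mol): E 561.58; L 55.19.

12400 g

n(E) = 63300 / 561.58 = 112.7 mol
n(L) = (2/1) × 112.7 = 225.4 mol
mass = 225.4 × 55.19 = 12440 g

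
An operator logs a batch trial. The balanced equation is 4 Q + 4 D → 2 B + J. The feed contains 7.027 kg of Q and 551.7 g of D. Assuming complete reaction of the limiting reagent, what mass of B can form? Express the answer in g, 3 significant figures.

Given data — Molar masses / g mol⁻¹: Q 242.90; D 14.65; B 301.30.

n(Q) = 7.027×1000 / 242.90 = 28.93 mol
n(D) = 551.7 / 14.65 = 37.66 mol
n/ν for Q = 28.93/4 = 7.233
n/ν for D = 37.66/4 = 9.415
Smallest n/ν is Q → limiting reagent.
n(B) = (2/4) × 28.93 = 14.47 mol
mass = 14.47 × 301.30 = 4360 g

4360 g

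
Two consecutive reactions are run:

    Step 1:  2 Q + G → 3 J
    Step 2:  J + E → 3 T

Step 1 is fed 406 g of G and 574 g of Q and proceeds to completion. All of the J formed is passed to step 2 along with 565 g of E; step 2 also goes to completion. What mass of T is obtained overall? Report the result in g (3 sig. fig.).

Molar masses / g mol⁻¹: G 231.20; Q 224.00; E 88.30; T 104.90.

1210 g

Step 1:
n(G) = 406.0 / 231.20 = 1.756 mol
n(Q) = 574.0 / 224.00 = 2.563 mol
n/ν for G = 1.756/1 = 1.756
n/ν for Q = 2.563/2 = 1.282
Smallest n/ν is Q → limiting reagent.
n(J) produced = (3/2) × 2.563 = 3.845 mol
Step 2:
n(J) available = 3.845 mol
n(E) = 565.0 / 88.30 = 6.399 mol
n/ν for J = 3.845/1 = 3.845
n/ν for E = 6.399/1 = 6.399
Smallest n/ν is J → limiting reagent.
n(T) = (3/1) × 3.845 = 11.54 mol
mass = 11.54 × 104.90 = 1211 g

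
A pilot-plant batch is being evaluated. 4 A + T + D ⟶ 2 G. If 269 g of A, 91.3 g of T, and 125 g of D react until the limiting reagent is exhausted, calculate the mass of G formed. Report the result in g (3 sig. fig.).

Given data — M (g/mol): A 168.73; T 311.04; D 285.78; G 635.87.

373 g

n(A) = 269.0 / 168.73 = 1.594 mol
n(T) = 91.30 / 311.04 = 0.2935 mol
n(D) = 125.0 / 285.78 = 0.4374 mol
n/ν for A = 1.594/4 = 0.3985
n/ν for T = 0.2935/1 = 0.2935
n/ν for D = 0.4374/1 = 0.4374
Smallest n/ν is T → limiting reagent.
n(G) = (2/1) × 0.2935 = 0.5870 mol
mass = 0.5870 × 635.87 = 373.3 g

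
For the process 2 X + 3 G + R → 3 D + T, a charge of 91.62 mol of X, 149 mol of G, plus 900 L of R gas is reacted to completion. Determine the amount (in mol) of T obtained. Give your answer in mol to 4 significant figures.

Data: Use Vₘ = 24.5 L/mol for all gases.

36.73 mol

n(X) = 91.62 mol
n(G) = 149.0 mol
n(R) = 900.0 / 24.5 = 36.73 mol
n/ν for X = 91.62/2 = 45.81
n/ν for G = 149.0/3 = 49.67
n/ν for R = 36.73/1 = 36.73
Smallest n/ν is R → limiting reagent.
n(T) = (1/1) × 36.73 = 36.73 mol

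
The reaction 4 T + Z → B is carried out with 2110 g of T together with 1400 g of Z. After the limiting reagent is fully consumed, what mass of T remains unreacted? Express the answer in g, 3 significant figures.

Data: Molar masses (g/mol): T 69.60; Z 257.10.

594 g

n(T) = 2110 / 69.60 = 30.32 mol
n(Z) = 1400 / 257.10 = 5.445 mol
n/ν for T = 30.32/4 = 7.580
n/ν for Z = 5.445/1 = 5.445
Smallest n/ν is Z → limiting reagent.
T consumed = (4/1) × 5.445 = 21.78 mol
T remaining = 30.32 − 21.78 = 8.540 mol
mass = 8.540 × 69.60 = 594.4 g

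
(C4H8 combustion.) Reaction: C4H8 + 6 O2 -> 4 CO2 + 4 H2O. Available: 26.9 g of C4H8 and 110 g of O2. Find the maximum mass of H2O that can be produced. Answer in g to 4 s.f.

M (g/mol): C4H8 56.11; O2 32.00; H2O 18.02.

34.56 g

n(C4H8) = 26.90 / 56.11 = 0.4794 mol
n(O2) = 110.0 / 32.00 = 3.438 mol
n/ν for C4H8 = 0.4794/1 = 0.4794
n/ν for O2 = 3.438/6 = 0.5730
Smallest n/ν is C4H8 → limiting reagent.
n(H2O) = (4/1) × 0.4794 = 1.918 mol
mass = 1.918 × 18.02 = 34.56 g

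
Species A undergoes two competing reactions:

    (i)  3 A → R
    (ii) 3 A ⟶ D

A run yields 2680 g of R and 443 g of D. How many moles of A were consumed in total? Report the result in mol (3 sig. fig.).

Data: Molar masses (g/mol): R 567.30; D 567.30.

16.5 mol

n(R) = 2680 / 567.30 = 4.724 mol
n(D) = 443 / 567.30 = 0.7809 mol
n(A) via (i) = (3/1)×4.724 = 14.17 mol
n(A) via (ii) = (3/1)×0.7809 = 2.343 mol
total n(A) = 14.17 + 2.343 = 16.51 mol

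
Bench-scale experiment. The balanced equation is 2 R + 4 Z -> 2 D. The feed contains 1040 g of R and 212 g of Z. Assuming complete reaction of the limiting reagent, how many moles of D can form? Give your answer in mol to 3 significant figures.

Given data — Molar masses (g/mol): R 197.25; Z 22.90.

4.63 mol

n(R) = 1040 / 197.25 = 5.272 mol
n(Z) = 212.0 / 22.90 = 9.258 mol
n/ν for R = 5.272/2 = 2.636
n/ν for Z = 9.258/4 = 2.315
Smallest n/ν is Z → limiting reagent.
n(D) = (2/4) × 9.258 = 4.629 mol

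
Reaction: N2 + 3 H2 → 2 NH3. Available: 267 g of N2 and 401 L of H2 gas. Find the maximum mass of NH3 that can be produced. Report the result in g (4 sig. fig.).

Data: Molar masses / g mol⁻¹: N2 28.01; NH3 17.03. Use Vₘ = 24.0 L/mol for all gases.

n(N2) = 267.0 / 28.01 = 9.532 mol
n(H2) = 401.0 / 24.0 = 16.71 mol
n/ν → N2: 9.532, H2: 5.570; H2 is limiting.
n(NH3) = (2/3) × 16.71 = 11.14 mol
mass = 11.14 × 17.03 = 189.7 g

189.7 g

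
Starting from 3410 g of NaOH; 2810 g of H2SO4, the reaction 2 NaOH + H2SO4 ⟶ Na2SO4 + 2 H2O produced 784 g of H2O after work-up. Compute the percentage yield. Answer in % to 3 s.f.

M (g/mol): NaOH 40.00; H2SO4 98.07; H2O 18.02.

75.9 %

n(NaOH) = 3410 / 40.00 = 85.25 mol
n(H2SO4) = 2810 / 98.07 = 28.65 mol
n/ν → NaOH: 42.63, H2SO4: 28.65; H2SO4 is limiting.
theoretical n(H2O) = (2/1) × 28.65 = 57.30 mol → 1033 g
% yield = 784 / 1033 × 100 = 75.90 %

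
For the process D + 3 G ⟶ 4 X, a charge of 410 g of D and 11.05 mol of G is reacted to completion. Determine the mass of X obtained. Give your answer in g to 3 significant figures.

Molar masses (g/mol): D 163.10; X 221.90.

2230 g

n(D) = 410.0 / 163.10 = 2.514 mol
n(G) = 11.05 mol
n/ν → D: 2.514, G: 3.683; D is limiting.
n(X) = (4/1) × 2.514 = 10.06 mol
mass = 10.06 × 221.90 = 2232 g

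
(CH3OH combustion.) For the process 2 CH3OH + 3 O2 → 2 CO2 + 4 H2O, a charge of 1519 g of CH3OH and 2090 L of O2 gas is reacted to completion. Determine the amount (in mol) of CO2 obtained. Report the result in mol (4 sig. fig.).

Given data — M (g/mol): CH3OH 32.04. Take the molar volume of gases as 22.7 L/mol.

n(CH3OH) = 1519 / 32.04 = 47.41 mol
n(O2) = 2090 / 22.7 = 92.07 mol
n/ν for CH3OH = 47.41/2 = 23.71
n/ν for O2 = 92.07/3 = 30.69
Smallest n/ν is CH3OH → limiting reagent.
n(CO2) = (2/2) × 47.41 = 47.41 mol

47.41 mol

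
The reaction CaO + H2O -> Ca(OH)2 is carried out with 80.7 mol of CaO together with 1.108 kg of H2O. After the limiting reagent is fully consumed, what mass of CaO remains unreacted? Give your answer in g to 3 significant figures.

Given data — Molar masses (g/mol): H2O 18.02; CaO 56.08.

1080 g

n(CaO) = 80.70 mol
n(H2O) = 1.108×1000 / 18.02 = 61.49 mol
n/ν for CaO = 80.70/1 = 80.70
n/ν for H2O = 61.49/1 = 61.49
Smallest n/ν is H2O → limiting reagent.
CaO consumed = (1/1) × 61.49 = 61.49 mol
CaO remaining = 80.70 − 61.49 = 19.21 mol
mass = 19.21 × 56.08 = 1077 g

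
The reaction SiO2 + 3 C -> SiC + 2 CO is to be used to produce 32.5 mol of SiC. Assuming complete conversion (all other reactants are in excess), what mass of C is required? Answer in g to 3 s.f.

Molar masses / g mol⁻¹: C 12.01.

n(SiC) = 32.50 mol
n(C) = (3/1) × 32.50 = 97.50 mol
mass = 97.50 × 12.01 = 1171 g

1170 g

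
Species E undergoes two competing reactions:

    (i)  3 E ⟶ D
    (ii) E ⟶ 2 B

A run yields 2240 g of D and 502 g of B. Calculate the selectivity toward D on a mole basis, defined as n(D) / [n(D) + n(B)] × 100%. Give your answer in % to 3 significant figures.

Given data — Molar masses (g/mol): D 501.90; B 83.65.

n(D) = 2240 / 501.90 = 4.463 mol
n(B) = 502 / 83.65 = 6.001 mol
selectivity = 4.463/(4.463+6.001) × 100 = 42.65 %

42.7 %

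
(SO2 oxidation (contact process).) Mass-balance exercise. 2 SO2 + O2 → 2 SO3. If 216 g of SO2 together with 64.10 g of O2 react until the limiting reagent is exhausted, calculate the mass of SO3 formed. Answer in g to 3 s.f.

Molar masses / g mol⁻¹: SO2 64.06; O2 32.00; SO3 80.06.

270 g

n(SO2) = 216.0 / 64.06 = 3.372 mol
n(O2) = 64.10 / 32.00 = 2.003 mol
n/ν for SO2 = 3.372/2 = 1.686
n/ν for O2 = 2.003/1 = 2.003
Smallest n/ν is SO2 → limiting reagent.
n(SO3) = (2/2) × 3.372 = 3.372 mol
mass = 3.372 × 80.06 = 270.0 g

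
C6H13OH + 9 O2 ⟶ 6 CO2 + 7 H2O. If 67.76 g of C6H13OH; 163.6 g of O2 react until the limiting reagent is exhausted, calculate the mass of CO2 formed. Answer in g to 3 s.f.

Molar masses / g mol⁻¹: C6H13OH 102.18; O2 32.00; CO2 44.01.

n(C6H13OH) = 67.76 / 102.18 = 0.6631 mol
n(O2) = 163.6 / 32.00 = 5.113 mol
n/ν → C6H13OH: 0.6631, O2: 0.5681; O2 is limiting.
n(CO2) = (6/9) × 5.113 = 3.409 mol
mass = 3.409 × 44.01 = 150.0 g

150 g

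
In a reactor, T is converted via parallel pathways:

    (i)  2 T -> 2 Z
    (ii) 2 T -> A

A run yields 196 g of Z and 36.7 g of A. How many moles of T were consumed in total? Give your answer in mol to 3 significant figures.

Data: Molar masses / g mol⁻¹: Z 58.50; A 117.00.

n(Z) = 196 / 58.50 = 3.350 mol
n(A) = 36.7 / 117.00 = 0.3137 mol
n(T) via (i) = (2/2)×3.350 = 3.350 mol
n(T) via (ii) = (2/1)×0.3137 = 0.6274 mol
total n(T) = 3.350 + 0.6274 = 3.977 mol

3.98 mol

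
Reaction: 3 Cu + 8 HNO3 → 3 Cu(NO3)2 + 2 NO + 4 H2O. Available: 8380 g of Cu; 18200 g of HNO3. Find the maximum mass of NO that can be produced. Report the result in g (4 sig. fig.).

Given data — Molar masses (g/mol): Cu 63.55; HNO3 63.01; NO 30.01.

2167 g

n(Cu) = 8380 / 63.55 = 131.9 mol
n(HNO3) = 18200 / 63.01 = 288.8 mol
n/ν → Cu: 43.97, HNO3: 36.10; HNO3 is limiting.
n(NO) = (2/8) × 288.8 = 72.20 mol
mass = 72.20 × 30.01 = 2167 g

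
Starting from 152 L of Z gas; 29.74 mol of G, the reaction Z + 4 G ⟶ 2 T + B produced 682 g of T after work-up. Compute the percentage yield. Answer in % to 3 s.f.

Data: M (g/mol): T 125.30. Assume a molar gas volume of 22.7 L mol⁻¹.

n(Z) = 152.0 / 22.7 = 6.696 mol
n(G) = 29.74 mol
n/ν → Z: 6.696, G: 7.435; Z is limiting.
theoretical n(T) = (2/1) × 6.696 = 13.39 mol → 1678 g
% yield = 682 / 1678 × 100 = 40.64 %

40.6 %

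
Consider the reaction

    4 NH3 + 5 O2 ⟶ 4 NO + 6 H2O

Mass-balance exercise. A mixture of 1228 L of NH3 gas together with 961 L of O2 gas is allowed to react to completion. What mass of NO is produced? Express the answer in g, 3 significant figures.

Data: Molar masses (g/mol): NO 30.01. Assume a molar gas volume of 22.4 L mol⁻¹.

n(NH3) = 1228 / 22.4 = 54.82 mol
n(O2) = 961.0 / 22.4 = 42.90 mol
n/ν for NH3 = 54.82/4 = 13.71
n/ν for O2 = 42.90/5 = 8.580
Smallest n/ν is O2 → limiting reagent.
n(NO) = (4/5) × 42.90 = 34.32 mol
mass = 34.32 × 30.01 = 1030 g

1030 g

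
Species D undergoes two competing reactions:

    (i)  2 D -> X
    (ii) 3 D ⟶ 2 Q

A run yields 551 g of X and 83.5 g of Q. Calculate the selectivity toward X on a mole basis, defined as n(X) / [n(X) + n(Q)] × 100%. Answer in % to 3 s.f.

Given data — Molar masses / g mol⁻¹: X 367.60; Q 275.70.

n(X) = 551 / 367.60 = 1.499 mol
n(Q) = 83.5 / 275.70 = 0.3029 mol
selectivity = 1.499/(1.499+0.3029) × 100 = 83.19 %

83.2 %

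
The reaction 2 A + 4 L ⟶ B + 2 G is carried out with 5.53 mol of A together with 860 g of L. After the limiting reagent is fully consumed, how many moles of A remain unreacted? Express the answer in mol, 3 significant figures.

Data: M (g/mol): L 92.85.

n(A) = 5.530 mol
n(L) = 860.0 / 92.85 = 9.262 mol
n/ν for A = 5.530/2 = 2.765
n/ν for L = 9.262/4 = 2.316
Smallest n/ν is L → limiting reagent.
A consumed = (2/4) × 9.262 = 4.631 mol
A remaining = 5.530 − 4.631 = 0.8990 mol

0.899 mol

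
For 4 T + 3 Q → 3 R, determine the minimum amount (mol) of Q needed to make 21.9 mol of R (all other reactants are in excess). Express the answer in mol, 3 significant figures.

21.9 mol

n(R) = 21.90 mol
n(Q) = (3/3) × 21.90 = 21.90 mol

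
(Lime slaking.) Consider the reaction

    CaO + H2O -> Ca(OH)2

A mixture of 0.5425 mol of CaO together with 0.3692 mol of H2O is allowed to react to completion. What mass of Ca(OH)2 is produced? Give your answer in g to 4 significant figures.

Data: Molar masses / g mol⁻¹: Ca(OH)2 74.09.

n(CaO) = 0.5425 mol
n(H2O) = 0.3692 mol
n/ν → CaO: 0.5425, H2O: 0.3692; H2O is limiting.
n(Ca(OH)2) = (1/1) × 0.3692 = 0.3692 mol
mass = 0.3692 × 74.09 = 27.35 g

27.35 g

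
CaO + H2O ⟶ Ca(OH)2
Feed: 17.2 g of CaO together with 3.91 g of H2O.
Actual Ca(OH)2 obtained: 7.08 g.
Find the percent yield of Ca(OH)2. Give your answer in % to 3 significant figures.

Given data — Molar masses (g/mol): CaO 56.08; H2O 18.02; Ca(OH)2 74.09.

44.0 %

n(CaO) = 17.20 / 56.08 = 0.3067 mol
n(H2O) = 3.910 / 18.02 = 0.2170 mol
n/ν for CaO = 0.3067/1 = 0.3067
n/ν for H2O = 0.2170/1 = 0.2170
Smallest n/ν is H2O → limiting reagent.
theoretical n(Ca(OH)2) = (1/1) × 0.2170 = 0.2170 mol → 16.08 g
% yield = 7.08 / 16.08 × 100 = 44.03 %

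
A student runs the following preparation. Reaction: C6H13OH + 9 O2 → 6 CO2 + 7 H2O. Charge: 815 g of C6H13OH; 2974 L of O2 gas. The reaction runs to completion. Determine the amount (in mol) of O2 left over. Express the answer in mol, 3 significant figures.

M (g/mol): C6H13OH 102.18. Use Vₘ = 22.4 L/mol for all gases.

n(C6H13OH) = 815.0 / 102.18 = 7.976 mol
n(O2) = 2974 / 22.4 = 132.8 mol
n/ν for C6H13OH = 7.976/1 = 7.976
n/ν for O2 = 132.8/9 = 14.76
Smallest n/ν is C6H13OH → limiting reagent.
O2 consumed = (9/1) × 7.976 = 71.78 mol
O2 remaining = 132.8 − 71.78 = 61.02 mol

61.0 mol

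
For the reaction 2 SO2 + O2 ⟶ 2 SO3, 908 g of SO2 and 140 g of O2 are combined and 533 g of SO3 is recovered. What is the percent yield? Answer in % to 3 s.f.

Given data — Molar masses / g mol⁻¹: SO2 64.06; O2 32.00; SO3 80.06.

76.1 %

n(SO2) = 908.0 / 64.06 = 14.17 mol
n(O2) = 140.0 / 32.00 = 4.375 mol
n/ν for SO2 = 14.17/2 = 7.085
n/ν for O2 = 4.375/1 = 4.375
Smallest n/ν is O2 → limiting reagent.
theoretical n(SO3) = (2/1) × 4.375 = 8.750 mol → 700.5 g
% yield = 533 / 700.5 × 100 = 76.09 %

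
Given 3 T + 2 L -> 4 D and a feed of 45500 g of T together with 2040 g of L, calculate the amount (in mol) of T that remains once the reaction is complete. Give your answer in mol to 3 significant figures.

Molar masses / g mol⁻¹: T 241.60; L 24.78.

n(T) = 45500 / 241.60 = 188.3 mol
n(L) = 2040 / 24.78 = 82.32 mol
n/ν for T = 188.3/3 = 62.77
n/ν for L = 82.32/2 = 41.16
Smallest n/ν is L → limiting reagent.
T consumed = (3/2) × 82.32 = 123.5 mol
T remaining = 188.3 − 123.5 = 64.80 mol

64.8 mol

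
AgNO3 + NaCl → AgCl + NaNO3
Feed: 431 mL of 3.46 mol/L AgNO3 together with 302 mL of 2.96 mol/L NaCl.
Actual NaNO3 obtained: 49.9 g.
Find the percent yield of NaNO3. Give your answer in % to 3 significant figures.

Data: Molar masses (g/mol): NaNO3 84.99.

n(AgNO3) = 3.46 × 431.0/1000 = 1.491 mol
n(NaCl) = 2.96 × 302.0/1000 = 0.8939 mol
n/ν → AgNO3: 1.491, NaCl: 0.8939; NaCl is limiting.
theoretical n(NaNO3) = (1/1) × 0.8939 = 0.8939 mol → 75.97 g
% yield = 49.9 / 75.97 × 100 = 65.68 %

65.7 %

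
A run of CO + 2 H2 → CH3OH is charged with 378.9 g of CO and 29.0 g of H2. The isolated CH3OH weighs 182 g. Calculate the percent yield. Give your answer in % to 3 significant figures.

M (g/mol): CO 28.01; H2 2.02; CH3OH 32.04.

79.1 %

n(CO) = 378.9 / 28.01 = 13.53 mol
n(H2) = 29.00 / 2.02 = 14.36 mol
n/ν → CO: 13.53, H2: 7.180; H2 is limiting.
theoretical n(CH3OH) = (1/2) × 14.36 = 7.180 mol → 230.0 g
% yield = 182 / 230.0 × 100 = 79.13 %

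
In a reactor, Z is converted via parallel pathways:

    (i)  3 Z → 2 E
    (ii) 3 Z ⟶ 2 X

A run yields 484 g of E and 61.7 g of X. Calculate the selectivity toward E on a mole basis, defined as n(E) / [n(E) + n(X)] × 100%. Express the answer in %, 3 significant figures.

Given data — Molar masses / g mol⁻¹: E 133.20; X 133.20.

n(E) = 484 / 133.20 = 3.634 mol
n(X) = 61.7 / 133.20 = 0.4632 mol
selectivity = 3.634/(3.634+0.4632) × 100 = 88.69 %

88.7 %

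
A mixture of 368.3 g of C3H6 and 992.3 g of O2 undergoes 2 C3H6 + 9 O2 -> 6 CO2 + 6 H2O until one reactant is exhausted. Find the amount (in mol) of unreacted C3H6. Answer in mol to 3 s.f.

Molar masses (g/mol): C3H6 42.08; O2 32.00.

n(C3H6) = 368.3 / 42.08 = 8.752 mol
n(O2) = 992.3 / 32.00 = 31.01 mol
n/ν for C3H6 = 8.752/2 = 4.376
n/ν for O2 = 31.01/9 = 3.446
Smallest n/ν is O2 → limiting reagent.
C3H6 consumed = (2/9) × 31.01 = 6.891 mol
C3H6 remaining = 8.752 − 6.891 = 1.861 mol

1.86 mol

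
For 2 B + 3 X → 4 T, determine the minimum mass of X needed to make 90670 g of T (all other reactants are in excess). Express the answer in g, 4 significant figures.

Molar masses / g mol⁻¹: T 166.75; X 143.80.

58640 g

n(T) = 90670 / 166.75 = 543.7 mol
n(X) = (3/4) × 543.7 = 407.8 mol
mass = 407.8 × 143.80 = 58640 g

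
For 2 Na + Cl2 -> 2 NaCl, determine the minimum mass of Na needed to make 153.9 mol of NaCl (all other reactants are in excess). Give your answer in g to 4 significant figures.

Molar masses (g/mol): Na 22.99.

n(NaCl) = 153.9 mol
n(Na) = (2/2) × 153.9 = 153.9 mol
mass = 153.9 × 22.99 = 3538 g

3538 g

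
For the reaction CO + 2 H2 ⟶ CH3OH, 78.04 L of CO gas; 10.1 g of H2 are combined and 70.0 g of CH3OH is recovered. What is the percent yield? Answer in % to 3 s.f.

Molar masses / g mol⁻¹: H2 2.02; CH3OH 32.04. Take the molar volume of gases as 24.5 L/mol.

87.4 %

n(CO) = 78.04 / 24.5 = 3.185 mol
n(H2) = 10.10 / 2.02 = 5.000 mol
n/ν for CO = 3.185/1 = 3.185
n/ν for H2 = 5.000/2 = 2.500
Smallest n/ν is H2 → limiting reagent.
theoretical n(CH3OH) = (1/2) × 5.000 = 2.500 mol → 80.10 g
% yield = 70.0 / 80.10 × 100 = 87.39 %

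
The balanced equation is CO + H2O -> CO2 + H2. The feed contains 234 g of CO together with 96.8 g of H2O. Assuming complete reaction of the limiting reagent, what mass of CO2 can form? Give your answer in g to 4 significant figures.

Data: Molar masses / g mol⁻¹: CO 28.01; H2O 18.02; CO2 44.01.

n(CO) = 234.0 / 28.01 = 8.354 mol
n(H2O) = 96.80 / 18.02 = 5.372 mol
n/ν for CO = 8.354/1 = 8.354
n/ν for H2O = 5.372/1 = 5.372
Smallest n/ν is H2O → limiting reagent.
n(CO2) = (1/1) × 5.372 = 5.372 mol
mass = 5.372 × 44.01 = 236.4 g

236.4 g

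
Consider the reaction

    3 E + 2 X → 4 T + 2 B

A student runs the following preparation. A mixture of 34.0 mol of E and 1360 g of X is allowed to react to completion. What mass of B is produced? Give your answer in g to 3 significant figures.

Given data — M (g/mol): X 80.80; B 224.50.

3780 g

n(E) = 34.00 mol
n(X) = 1360 / 80.80 = 16.83 mol
n/ν for E = 34.00/3 = 11.33
n/ν for X = 16.83/2 = 8.415
Smallest n/ν is X → limiting reagent.
n(B) = (2/2) × 16.83 = 16.83 mol
mass = 16.83 × 224.50 = 3778 g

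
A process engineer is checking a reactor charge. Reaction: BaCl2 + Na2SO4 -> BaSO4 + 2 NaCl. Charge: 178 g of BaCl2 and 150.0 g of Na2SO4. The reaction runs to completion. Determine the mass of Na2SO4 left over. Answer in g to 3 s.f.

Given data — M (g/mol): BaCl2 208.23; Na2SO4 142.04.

n(BaCl2) = 178.0 / 208.23 = 0.8548 mol
n(Na2SO4) = 150.0 / 142.04 = 1.056 mol
n/ν for BaCl2 = 0.8548/1 = 0.8548
n/ν for Na2SO4 = 1.056/1 = 1.056
Smallest n/ν is BaCl2 → limiting reagent.
Na2SO4 consumed = (1/1) × 0.8548 = 0.8548 mol
Na2SO4 remaining = 1.056 − 0.8548 = 0.2012 mol
mass = 0.2012 × 142.04 = 28.58 g

28.6 g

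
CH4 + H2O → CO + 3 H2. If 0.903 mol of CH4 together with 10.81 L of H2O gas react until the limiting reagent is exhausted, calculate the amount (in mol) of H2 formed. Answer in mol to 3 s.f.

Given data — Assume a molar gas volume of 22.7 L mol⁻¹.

n(CH4) = 0.9030 mol
n(H2O) = 10.81 / 22.7 = 0.4762 mol
n/ν → CH4: 0.9030, H2O: 0.4762; H2O is limiting.
n(H2) = (3/1) × 0.4762 = 1.429 mol

1.43 mol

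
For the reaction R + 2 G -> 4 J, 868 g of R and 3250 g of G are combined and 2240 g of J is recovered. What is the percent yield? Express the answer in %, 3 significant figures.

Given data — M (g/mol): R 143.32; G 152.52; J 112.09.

n(R) = 868.0 / 143.32 = 6.056 mol
n(G) = 3250 / 152.52 = 21.31 mol
n/ν → R: 6.056, G: 10.66; R is limiting.
theoretical n(J) = (4/1) × 6.056 = 24.22 mol → 2715 g
% yield = 2240 / 2715 × 100 = 82.50 %

82.5 %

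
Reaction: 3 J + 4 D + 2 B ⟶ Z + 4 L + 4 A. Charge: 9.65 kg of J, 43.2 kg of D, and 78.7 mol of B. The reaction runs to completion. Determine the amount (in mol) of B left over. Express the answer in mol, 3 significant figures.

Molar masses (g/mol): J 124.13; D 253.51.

26.9 mol

n(J) = 9.650×1000 / 124.13 = 77.74 mol
n(D) = 43.20×1000 / 253.51 = 170.4 mol
n(B) = 78.70 mol
n/ν → J: 25.91, D: 42.60, B: 39.35; J is limiting.
B consumed = (2/3) × 77.74 = 51.83 mol
B remaining = 78.70 − 51.83 = 26.87 mol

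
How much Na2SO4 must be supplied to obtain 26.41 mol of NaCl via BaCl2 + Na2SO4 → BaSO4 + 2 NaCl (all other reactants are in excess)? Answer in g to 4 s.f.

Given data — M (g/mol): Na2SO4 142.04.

1876 g

n(NaCl) = 26.41 mol
n(Na2SO4) = (1/2) × 26.41 = 13.21 mol
mass = 13.21 × 142.04 = 1876 g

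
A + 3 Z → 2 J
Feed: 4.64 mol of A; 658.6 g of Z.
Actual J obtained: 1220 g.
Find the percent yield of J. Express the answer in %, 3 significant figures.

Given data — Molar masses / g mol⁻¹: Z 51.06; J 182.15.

n(A) = 4.640 mol
n(Z) = 658.6 / 51.06 = 12.90 mol
n/ν → A: 4.640, Z: 4.300; Z is limiting.
theoretical n(J) = (2/3) × 12.90 = 8.600 mol → 1566 g
% yield = 1220 / 1566 × 100 = 77.91 %

77.9 %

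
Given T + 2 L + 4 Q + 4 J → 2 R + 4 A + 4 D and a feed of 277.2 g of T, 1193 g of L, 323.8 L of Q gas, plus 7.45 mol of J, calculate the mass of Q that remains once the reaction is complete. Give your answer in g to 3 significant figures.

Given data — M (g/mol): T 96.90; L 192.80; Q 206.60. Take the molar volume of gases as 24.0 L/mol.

1250 g

n(T) = 277.2 / 96.90 = 2.861 mol
n(L) = 1193 / 192.80 = 6.188 mol
n(Q) = 323.8 / 24.0 = 13.49 mol
n(J) = 7.450 mol
n/ν → T: 2.861, L: 3.094, Q: 3.373, J: 1.863; J is limiting.
Q consumed = (4/4) × 7.450 = 7.450 mol
Q remaining = 13.49 − 7.450 = 6.040 mol
mass = 6.040 × 206.60 = 1248 g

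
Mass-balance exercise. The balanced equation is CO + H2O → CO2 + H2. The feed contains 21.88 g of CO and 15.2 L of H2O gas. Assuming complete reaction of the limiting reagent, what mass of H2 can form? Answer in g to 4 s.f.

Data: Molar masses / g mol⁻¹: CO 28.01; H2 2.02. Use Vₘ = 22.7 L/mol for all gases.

1.353 g

n(CO) = 21.88 / 28.01 = 0.7811 mol
n(H2O) = 15.20 / 22.7 = 0.6696 mol
n/ν → CO: 0.7811, H2O: 0.6696; H2O is limiting.
n(H2) = (1/1) × 0.6696 = 0.6696 mol
mass = 0.6696 × 2.02 = 1.353 g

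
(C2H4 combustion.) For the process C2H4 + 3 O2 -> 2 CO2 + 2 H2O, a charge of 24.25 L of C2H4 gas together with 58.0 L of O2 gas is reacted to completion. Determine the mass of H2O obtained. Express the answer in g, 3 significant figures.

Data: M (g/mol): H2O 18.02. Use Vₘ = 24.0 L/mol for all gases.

29.0 g

n(C2H4) = 24.25 / 24.0 = 1.010 mol
n(O2) = 58.00 / 24.0 = 2.417 mol
n/ν for C2H4 = 1.010/1 = 1.010
n/ν for O2 = 2.417/3 = 0.8057
Smallest n/ν is O2 → limiting reagent.
n(H2O) = (2/3) × 2.417 = 1.611 mol
mass = 1.611 × 18.02 = 29.03 g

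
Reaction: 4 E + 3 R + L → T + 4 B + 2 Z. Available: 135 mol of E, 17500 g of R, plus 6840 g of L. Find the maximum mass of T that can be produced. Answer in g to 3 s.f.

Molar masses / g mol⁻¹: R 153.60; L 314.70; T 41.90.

n(E) = 135.0 mol
n(R) = 17500 / 153.60 = 113.9 mol
n(L) = 6840 / 314.70 = 21.73 mol
n/ν for E = 135.0/4 = 33.75
n/ν for R = 113.9/3 = 37.97
n/ν for L = 21.73/1 = 21.73
Smallest n/ν is L → limiting reagent.
n(T) = (1/1) × 21.73 = 21.73 mol
mass = 21.73 × 41.90 = 910.5 g

911 g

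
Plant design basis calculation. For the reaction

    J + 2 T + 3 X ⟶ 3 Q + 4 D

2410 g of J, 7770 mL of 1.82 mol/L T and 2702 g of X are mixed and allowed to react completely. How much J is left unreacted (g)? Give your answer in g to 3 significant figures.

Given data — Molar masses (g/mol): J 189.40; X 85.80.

n(J) = 2410 / 189.40 = 12.72 mol
n(T) = 1.82 × 7770/1000 = 14.14 mol
n(X) = 2702 / 85.80 = 31.49 mol
n/ν for J = 12.72/1 = 12.72
n/ν for T = 14.14/2 = 7.070
n/ν for X = 31.49/3 = 10.50
Smallest n/ν is T → limiting reagent.
J consumed = (1/2) × 14.14 = 7.070 mol
J remaining = 12.72 − 7.070 = 5.650 mol
mass = 5.650 × 189.40 = 1070 g

1070 g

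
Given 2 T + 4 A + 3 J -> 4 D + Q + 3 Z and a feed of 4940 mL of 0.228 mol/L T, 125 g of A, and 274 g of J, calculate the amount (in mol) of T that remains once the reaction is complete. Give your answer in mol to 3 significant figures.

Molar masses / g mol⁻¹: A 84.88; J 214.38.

n(T) = 0.228 × 4940/1000 = 1.126 mol
n(A) = 125.0 / 84.88 = 1.473 mol
n(J) = 274.0 / 214.38 = 1.278 mol
n/ν for T = 1.126/2 = 0.5630
n/ν for A = 1.473/4 = 0.3683
n/ν for J = 1.278/3 = 0.4260
Smallest n/ν is A → limiting reagent.
T consumed = (2/4) × 1.473 = 0.7365 mol
T remaining = 1.126 − 0.7365 = 0.3895 mol

0.390 mol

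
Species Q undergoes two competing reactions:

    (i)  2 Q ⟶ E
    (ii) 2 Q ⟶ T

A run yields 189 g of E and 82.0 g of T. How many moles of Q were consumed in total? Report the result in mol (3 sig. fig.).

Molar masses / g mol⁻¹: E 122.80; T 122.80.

4.41 mol

n(E) = 189 / 122.80 = 1.539 mol
n(T) = 82.0 / 122.80 = 0.6678 mol
n(Q) via (i) = (2/1)×1.539 = 3.078 mol
n(Q) via (ii) = (2/1)×0.6678 = 1.336 mol
total n(Q) = 3.078 + 1.336 = 4.414 mol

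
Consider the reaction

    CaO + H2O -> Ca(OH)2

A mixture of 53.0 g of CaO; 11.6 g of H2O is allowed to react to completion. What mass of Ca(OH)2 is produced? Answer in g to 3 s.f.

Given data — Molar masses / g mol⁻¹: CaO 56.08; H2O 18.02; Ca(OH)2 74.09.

n(CaO) = 53.00 / 56.08 = 0.9451 mol
n(H2O) = 11.60 / 18.02 = 0.6437 mol
n/ν for CaO = 0.9451/1 = 0.9451
n/ν for H2O = 0.6437/1 = 0.6437
Smallest n/ν is H2O → limiting reagent.
n(Ca(OH)2) = (1/1) × 0.6437 = 0.6437 mol
mass = 0.6437 × 74.09 = 47.69 g

47.7 g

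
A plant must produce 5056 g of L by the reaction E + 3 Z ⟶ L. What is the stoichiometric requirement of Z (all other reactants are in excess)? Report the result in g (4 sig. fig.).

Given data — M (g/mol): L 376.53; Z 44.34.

1786 g

n(L) = 5056 / 376.53 = 13.43 mol
n(Z) = (3/1) × 13.43 = 40.29 mol
mass = 40.29 × 44.34 = 1786 g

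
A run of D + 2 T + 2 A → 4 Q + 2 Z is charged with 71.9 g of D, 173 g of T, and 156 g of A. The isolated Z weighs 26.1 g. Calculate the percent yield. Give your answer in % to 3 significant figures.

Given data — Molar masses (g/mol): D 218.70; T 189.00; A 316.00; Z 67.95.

77.8 %

n(D) = 71.90 / 218.70 = 0.3288 mol
n(T) = 173.0 / 189.00 = 0.9153 mol
n(A) = 156.0 / 316.00 = 0.4937 mol
n/ν → D: 0.3288, T: 0.4577, A: 0.2469; A is limiting.
theoretical n(Z) = (2/2) × 0.4937 = 0.4937 mol → 33.55 g
% yield = 26.1 / 33.55 × 100 = 77.79 %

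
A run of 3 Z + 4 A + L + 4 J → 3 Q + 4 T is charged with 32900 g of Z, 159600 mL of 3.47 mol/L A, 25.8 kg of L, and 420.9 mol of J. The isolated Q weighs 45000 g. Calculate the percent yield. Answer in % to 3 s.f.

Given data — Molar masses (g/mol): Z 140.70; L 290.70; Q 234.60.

82.0 %

n(Z) = 32900 / 140.70 = 233.8 mol
n(A) = 3.47 × 159600/1000 = 553.8 mol
n(L) = 25.80×1000 / 290.70 = 88.75 mol
n(J) = 420.9 mol
n/ν for Z = 233.8/3 = 77.93
n/ν for A = 553.8/4 = 138.5
n/ν for L = 88.75/1 = 88.75
n/ν for J = 420.9/4 = 105.2
Smallest n/ν is Z → limiting reagent.
theoretical n(Q) = (3/3) × 233.8 = 233.8 mol → 54850 g
% yield = 45000 / 54850 × 100 = 82.04 %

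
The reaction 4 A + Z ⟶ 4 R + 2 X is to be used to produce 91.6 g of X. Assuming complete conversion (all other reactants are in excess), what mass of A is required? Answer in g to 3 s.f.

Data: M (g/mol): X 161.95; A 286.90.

325 g

n(X) = 91.6 / 161.95 = 0.5656 mol
n(A) = (4/2) × 0.5656 = 1.131 mol
mass = 1.131 × 286.90 = 324.5 g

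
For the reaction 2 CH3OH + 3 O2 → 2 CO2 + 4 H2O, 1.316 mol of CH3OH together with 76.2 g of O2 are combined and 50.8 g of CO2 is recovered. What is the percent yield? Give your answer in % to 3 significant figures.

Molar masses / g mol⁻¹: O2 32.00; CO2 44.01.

n(CH3OH) = 1.316 mol
n(O2) = 76.20 / 32.00 = 2.381 mol
n/ν for CH3OH = 1.316/2 = 0.6580
n/ν for O2 = 2.381/3 = 0.7937
Smallest n/ν is CH3OH → limiting reagent.
theoretical n(CO2) = (2/2) × 1.316 = 1.316 mol → 57.92 g
% yield = 50.8 / 57.92 × 100 = 87.71 %

87.7 %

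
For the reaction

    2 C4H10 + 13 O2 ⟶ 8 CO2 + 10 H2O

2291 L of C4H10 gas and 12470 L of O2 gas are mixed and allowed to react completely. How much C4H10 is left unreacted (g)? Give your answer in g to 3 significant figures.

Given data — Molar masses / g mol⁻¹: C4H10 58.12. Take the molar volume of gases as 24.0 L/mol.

n(C4H10) = 2291 / 24.0 = 95.46 mol
n(O2) = 12470 / 24.0 = 519.6 mol
n/ν for C4H10 = 95.46/2 = 47.73
n/ν for O2 = 519.6/13 = 39.97
Smallest n/ν is O2 → limiting reagent.
C4H10 consumed = (2/13) × 519.6 = 79.94 mol
C4H10 remaining = 95.46 − 79.94 = 15.52 mol
mass = 15.52 × 58.12 = 902.0 g

902 g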